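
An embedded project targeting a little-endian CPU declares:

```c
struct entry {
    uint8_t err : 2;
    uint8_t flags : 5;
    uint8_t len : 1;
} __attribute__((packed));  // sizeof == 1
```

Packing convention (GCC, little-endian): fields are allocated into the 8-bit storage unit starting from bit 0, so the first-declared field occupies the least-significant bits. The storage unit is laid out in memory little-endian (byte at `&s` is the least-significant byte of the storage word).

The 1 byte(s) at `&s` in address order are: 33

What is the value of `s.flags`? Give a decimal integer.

[0]=0x33 (little-endian) → word 0x33
err:2 @ bit 0 → (0x33>>0)&0x3 = 0x3
flags:5 @ bit 2 → (0x33>>2)&0x1f = 0xc  ←
len:1 @ bit 7 → (0x33>>7)&0x1 = 0x0

12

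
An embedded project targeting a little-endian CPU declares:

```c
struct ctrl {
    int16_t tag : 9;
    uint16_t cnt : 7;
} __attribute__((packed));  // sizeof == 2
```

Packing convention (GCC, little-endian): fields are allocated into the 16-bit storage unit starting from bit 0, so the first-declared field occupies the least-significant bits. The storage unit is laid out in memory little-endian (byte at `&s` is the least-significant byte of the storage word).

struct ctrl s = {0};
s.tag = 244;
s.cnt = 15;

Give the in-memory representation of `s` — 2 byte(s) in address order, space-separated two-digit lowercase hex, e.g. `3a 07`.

tag:9 = 244 → 0xf4 << 0 → word 0x00f4
cnt:7 = 15 → 0xf << 9 → word 0x1ef4
word = 0x1ef4 → little-endian bytes:
  [0]=0xf4  [1]=0x1e

f4 1e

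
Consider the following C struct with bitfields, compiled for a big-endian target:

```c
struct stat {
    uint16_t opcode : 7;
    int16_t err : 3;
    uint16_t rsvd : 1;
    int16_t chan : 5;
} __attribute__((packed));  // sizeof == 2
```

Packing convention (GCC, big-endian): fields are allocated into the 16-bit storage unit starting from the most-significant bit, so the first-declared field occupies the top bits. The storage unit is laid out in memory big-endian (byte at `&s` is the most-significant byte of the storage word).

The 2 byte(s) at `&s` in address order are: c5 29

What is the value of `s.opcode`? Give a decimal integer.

[0]=0xc5 [1]=0x29 (big-endian) → word 0xc529
opcode [9+:7] = (word>>9) & 0x7f = 98  ←
err [6+:3] = (word>>6) & 0x7 = 4
rsvd [5+:1] = (word>>5) & 0x1 = 1
chan [0+:5] = (word>>0) & 0x1f = 9

98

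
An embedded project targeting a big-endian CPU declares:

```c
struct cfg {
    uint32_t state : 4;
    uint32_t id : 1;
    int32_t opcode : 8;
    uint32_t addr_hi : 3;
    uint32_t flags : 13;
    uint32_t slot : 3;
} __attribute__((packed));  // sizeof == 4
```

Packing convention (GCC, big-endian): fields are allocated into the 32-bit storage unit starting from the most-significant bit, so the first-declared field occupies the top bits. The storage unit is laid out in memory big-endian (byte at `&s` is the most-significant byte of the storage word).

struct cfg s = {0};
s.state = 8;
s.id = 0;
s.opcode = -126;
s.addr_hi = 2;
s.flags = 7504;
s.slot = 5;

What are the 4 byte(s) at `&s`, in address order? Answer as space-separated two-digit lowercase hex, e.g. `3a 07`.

[28+:4] state=8 & 0xf = 0x8; word=0x80000000
[27+:1] id=0 & 0x1 = 0x0; word=0x80000000
[19+:8] opcode=-126 & 0xff = 0x82; word=0x84100000
[16+:3] addr_hi=2 & 0x7 = 0x2; word=0x84120000
[3+:13] flags=7504 & 0x1fff = 0x1d50; word=0x8412ea80
[0+:3] slot=5 & 0x7 = 0x5; word=0x8412ea85
word = 0x8412ea85 → big-endian bytes:
  [0]=0x84  [1]=0x12  [2]=0xea  [3]=0x85

84 12 ea 85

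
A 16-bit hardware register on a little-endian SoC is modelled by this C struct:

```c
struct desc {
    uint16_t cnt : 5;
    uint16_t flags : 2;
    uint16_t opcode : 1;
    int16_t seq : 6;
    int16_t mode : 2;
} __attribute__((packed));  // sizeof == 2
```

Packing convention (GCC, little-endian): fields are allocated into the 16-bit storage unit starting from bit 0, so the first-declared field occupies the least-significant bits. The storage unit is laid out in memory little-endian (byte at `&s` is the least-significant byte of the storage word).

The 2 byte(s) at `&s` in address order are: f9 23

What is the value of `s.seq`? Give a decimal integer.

[0]=0xf9 [1]=0x23 (little-endian) → word 0x23f9
cnt [0+:5] = (word>>0) & 0x1f = 25
flags [5+:2] = (word>>5) & 0x3 = 3
opcode [7+:1] = (word>>7) & 0x1 = 1
seq [8+:6] = (word>>8) & 0x3f = 35  ←
mode [14+:2] = (word>>14) & 0x3 = 0
seq signed 6b, MSB=1: 35 - 64 = -29

-29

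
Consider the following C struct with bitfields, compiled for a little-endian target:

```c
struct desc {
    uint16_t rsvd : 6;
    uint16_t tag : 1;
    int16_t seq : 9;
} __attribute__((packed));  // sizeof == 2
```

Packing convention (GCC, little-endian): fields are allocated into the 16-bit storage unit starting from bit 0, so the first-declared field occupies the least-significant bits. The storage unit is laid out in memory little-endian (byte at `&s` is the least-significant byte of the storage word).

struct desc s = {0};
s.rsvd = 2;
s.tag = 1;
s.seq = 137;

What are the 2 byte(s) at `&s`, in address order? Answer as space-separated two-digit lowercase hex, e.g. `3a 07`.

c2 44

rsvd (6b) val=2 bits=0x2 at bit 0: 0x0002
tag (1b) val=1 bits=0x1 at bit 6: 0x0042
seq (9b) val=137 bits=0x89 at bit 7: 0x44c2
word = 0x44c2 → little-endian bytes:
  [0]=0xc2  [1]=0x44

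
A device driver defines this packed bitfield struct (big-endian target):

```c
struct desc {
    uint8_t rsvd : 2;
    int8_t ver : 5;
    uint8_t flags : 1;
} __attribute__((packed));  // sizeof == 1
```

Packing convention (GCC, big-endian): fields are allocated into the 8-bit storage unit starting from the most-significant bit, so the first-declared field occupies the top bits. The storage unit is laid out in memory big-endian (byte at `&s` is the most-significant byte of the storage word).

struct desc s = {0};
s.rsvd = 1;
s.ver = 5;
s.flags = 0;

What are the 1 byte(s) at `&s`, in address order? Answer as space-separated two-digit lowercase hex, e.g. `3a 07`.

4a

rsvd:2 = 1 → 0x1 << 6 → word 0x40
ver:5 = 5 → 0x5 << 1 → word 0x4a
flags:1 = 0 → 0x0 << 0 → word 0x4a
word = 0x4a → big-endian bytes:
  [0]=0x4a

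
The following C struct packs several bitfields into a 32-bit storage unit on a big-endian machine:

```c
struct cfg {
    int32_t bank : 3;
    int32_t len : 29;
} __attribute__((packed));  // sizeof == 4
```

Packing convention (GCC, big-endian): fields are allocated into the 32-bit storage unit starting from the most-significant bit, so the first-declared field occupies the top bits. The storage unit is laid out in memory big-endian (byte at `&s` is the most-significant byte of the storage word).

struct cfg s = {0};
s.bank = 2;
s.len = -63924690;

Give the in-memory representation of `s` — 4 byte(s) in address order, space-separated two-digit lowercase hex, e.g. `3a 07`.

bank (3b) val=2 bits=0x2 at bit 29: 0x40000000
len (29b) val=-63924690 bits=0x1c30962e at bit 0: 0x5c30962e
word = 0x5c30962e → big-endian bytes:
  [0]=0x5c  [1]=0x30  [2]=0x96  [3]=0x2e

5c 30 96 2e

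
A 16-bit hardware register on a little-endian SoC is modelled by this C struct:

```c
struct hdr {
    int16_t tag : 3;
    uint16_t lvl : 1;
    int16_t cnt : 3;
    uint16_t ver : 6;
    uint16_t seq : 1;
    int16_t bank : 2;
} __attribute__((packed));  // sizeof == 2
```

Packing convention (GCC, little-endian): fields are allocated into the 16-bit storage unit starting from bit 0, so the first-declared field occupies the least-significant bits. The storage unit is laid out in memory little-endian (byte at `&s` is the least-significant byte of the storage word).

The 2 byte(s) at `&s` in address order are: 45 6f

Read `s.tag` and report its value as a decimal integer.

[0]=0x45 [1]=0x6f (little-endian) → word 0x6f45
tag:3 @ bit 0 → (0x6f45>>0)&0x7 = 0x5  ←
lvl:1 @ bit 3 → (0x6f45>>3)&0x1 = 0x0
cnt:3 @ bit 4 → (0x6f45>>4)&0x7 = 0x4
ver:6 @ bit 7 → (0x6f45>>7)&0x3f = 0x1e
seq:1 @ bit 13 → (0x6f45>>13)&0x1 = 0x1
bank:2 @ bit 14 → (0x6f45>>14)&0x3 = 0x1
tag signed 3b, MSB=1: 5 - 8 = -3

-3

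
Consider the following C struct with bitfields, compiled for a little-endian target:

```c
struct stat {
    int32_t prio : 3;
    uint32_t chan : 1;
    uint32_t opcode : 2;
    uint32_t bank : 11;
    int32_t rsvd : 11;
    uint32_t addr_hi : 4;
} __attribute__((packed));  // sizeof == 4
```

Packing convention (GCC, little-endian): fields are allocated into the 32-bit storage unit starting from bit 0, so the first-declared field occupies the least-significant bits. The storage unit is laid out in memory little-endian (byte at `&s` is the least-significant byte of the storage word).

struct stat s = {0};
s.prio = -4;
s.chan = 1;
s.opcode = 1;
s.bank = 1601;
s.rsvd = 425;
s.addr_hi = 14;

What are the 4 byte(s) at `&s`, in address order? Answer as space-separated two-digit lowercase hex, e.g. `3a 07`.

[0+:3] prio=-4 & 0x7 = 0x4; word=0x00000004
[3+:1] chan=1 & 0x1 = 0x1; word=0x0000000c
[4+:2] opcode=1 & 0x3 = 0x1; word=0x0000001c
[6+:11] bank=1601 & 0x7ff = 0x641; word=0x0001905c
[17+:11] rsvd=425 & 0x7ff = 0x1a9; word=0x0353905c
[28+:4] addr_hi=14 & 0xf = 0xe; word=0xe353905c
word = 0xe353905c → little-endian bytes:
  [0]=0x5c  [1]=0x90  [2]=0x53  [3]=0xe3

5c 90 53 e3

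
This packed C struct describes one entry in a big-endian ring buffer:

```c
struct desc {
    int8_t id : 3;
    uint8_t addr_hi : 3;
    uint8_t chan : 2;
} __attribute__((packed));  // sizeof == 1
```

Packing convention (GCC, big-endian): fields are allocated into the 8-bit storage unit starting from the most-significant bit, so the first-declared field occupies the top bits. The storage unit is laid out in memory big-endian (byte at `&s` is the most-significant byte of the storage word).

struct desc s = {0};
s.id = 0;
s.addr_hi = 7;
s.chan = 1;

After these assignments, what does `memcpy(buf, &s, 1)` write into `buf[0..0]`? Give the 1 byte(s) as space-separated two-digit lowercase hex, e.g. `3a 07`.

id (3b) val=0 bits=0x0 at bit 5: 0x00
addr_hi (3b) val=7 bits=0x7 at bit 2: 0x1c
chan (2b) val=1 bits=0x1 at bit 0: 0x1d
word = 0x1d → big-endian bytes:
  [0]=0x1d

1d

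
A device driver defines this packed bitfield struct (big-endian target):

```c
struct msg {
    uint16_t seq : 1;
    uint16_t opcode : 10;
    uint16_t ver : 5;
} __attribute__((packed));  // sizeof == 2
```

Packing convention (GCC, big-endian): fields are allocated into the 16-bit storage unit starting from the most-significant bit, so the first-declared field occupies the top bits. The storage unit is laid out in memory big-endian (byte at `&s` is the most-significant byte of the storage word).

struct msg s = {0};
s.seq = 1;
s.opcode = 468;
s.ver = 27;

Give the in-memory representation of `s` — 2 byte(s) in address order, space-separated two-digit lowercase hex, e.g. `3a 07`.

ba 9b

seq:1 = 1 → 0x1 << 15 → word 0x8000
opcode:10 = 468 → 0x1d4 << 5 → word 0xba80
ver:5 = 27 → 0x1b << 0 → word 0xba9b
word = 0xba9b → big-endian bytes:
  [0]=0xba  [1]=0x9b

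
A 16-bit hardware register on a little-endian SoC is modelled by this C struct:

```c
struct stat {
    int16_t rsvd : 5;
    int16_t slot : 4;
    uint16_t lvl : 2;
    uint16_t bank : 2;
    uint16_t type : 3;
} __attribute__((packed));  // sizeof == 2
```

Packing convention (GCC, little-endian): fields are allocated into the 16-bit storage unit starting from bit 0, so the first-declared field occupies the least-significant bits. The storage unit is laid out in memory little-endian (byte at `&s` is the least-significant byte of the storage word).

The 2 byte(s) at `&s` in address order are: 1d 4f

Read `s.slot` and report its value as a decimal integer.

-8

[0]=0x1d [1]=0x4f (little-endian) → word 0x4f1d
rsvd:5 @ bit 0 → (0x4f1d>>0)&0x1f = 0x1d
slot:4 @ bit 5 → (0x4f1d>>5)&0xf = 0x8  ←
lvl:2 @ bit 9 → (0x4f1d>>9)&0x3 = 0x3
bank:2 @ bit 11 → (0x4f1d>>11)&0x3 = 0x1
type:3 @ bit 13 → (0x4f1d>>13)&0x7 = 0x2
slot signed 4b, MSB=1: 8 - 16 = -8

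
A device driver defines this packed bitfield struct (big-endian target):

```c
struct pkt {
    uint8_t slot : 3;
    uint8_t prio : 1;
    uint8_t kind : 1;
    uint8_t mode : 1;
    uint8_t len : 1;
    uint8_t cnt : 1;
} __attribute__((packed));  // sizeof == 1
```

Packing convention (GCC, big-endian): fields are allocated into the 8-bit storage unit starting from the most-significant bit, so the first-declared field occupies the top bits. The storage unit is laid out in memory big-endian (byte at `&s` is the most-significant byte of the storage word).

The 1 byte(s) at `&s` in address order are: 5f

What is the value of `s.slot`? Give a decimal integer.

2

[0]=0x5f (big-endian) → word 0x5f
slot:3 @ bit 5 → (0x5f>>5)&0x7 = 0x2  ←
prio:1 @ bit 4 → (0x5f>>4)&0x1 = 0x1
kind:1 @ bit 3 → (0x5f>>3)&0x1 = 0x1
mode:1 @ bit 2 → (0x5f>>2)&0x1 = 0x1
len:1 @ bit 1 → (0x5f>>1)&0x1 = 0x1
cnt:1 @ bit 0 → (0x5f>>0)&0x1 = 0x1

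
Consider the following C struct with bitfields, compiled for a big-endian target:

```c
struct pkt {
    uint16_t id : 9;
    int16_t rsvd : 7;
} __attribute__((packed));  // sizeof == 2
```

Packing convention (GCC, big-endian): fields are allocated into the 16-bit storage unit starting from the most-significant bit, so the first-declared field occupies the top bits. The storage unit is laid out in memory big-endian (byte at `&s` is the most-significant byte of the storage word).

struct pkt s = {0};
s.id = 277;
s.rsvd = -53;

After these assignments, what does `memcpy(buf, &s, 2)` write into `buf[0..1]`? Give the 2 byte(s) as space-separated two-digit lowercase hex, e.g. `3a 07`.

8a cb

[7+:9] id=277 & 0x1ff = 0x115; word=0x8a80
[0+:7] rsvd=-53 & 0x7f = 0x4b; word=0x8acb
word = 0x8acb → big-endian bytes:
  [0]=0x8a  [1]=0xcb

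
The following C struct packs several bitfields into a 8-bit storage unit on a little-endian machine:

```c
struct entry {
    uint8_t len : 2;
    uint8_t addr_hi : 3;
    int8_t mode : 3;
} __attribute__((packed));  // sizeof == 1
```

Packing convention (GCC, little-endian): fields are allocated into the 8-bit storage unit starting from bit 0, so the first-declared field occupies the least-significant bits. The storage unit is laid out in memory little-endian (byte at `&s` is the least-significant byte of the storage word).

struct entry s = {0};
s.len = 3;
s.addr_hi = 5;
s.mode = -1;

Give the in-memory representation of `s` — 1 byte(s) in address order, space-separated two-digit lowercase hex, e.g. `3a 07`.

f7

len:2 = 3 → 0x3 << 0 → word 0x03
addr_hi:3 = 5 → 0x5 << 2 → word 0x17
mode:3 = -1 → 0x7 << 5 → word 0xf7
word = 0xf7 → little-endian bytes:
  [0]=0xf7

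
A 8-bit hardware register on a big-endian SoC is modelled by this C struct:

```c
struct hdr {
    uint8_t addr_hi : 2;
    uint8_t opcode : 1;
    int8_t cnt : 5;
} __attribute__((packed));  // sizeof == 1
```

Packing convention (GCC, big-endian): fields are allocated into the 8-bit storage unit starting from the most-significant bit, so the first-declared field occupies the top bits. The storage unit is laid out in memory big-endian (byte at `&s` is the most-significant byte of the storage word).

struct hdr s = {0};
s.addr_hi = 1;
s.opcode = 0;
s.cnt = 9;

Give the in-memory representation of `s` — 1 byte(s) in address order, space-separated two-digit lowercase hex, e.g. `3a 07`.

addr_hi:2 = 1 → 0x1 << 6 → word 0x40
opcode:1 = 0 → 0x0 << 5 → word 0x40
cnt:5 = 9 → 0x9 << 0 → word 0x49
word = 0x49 → big-endian bytes:
  [0]=0x49

49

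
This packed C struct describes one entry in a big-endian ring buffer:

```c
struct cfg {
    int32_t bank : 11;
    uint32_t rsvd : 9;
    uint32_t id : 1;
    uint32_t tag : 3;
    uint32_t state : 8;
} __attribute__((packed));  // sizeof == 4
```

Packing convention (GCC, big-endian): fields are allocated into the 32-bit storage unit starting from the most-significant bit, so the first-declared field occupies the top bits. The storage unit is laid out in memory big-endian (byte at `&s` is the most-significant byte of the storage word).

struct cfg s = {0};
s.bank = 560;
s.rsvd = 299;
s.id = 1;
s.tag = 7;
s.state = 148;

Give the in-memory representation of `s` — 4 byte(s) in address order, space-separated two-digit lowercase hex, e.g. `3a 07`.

46 12 bf 94

[21+:11] bank=560 & 0x7ff = 0x230; word=0x46000000
[12+:9] rsvd=299 & 0x1ff = 0x12b; word=0x4612b000
[11+:1] id=1 & 0x1 = 0x1; word=0x4612b800
[8+:3] tag=7 & 0x7 = 0x7; word=0x4612bf00
[0+:8] state=148 & 0xff = 0x94; word=0x4612bf94
word = 0x4612bf94 → big-endian bytes:
  [0]=0x46  [1]=0x12  [2]=0xbf  [3]=0x94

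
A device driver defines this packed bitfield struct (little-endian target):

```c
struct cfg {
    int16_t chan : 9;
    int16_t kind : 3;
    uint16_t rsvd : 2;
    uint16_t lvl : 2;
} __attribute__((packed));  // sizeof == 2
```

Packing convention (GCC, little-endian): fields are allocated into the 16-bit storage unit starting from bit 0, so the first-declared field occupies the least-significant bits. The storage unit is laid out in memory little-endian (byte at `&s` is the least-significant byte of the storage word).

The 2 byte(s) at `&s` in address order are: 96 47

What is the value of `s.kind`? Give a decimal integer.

3

[0]=0x96 [1]=0x47 (little-endian) → word 0x4796
chan [0+:9] = (word>>0) & 0x1ff = 406
kind [9+:3] = (word>>9) & 0x7 = 3  ←
rsvd [12+:2] = (word>>12) & 0x3 = 0
lvl [14+:2] = (word>>14) & 0x3 = 1
kind signed 3b, MSB=0: value = 3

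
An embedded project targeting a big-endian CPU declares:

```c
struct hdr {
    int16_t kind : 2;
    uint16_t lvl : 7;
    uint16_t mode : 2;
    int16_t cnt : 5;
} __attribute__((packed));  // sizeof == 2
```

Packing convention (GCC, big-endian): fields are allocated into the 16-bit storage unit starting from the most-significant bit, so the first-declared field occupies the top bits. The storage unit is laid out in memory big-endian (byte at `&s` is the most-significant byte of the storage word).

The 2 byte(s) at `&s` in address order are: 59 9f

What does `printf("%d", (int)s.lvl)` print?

51

[0]=0x59 [1]=0x9f (big-endian) → word 0x599f
kind [14+:2] = (word>>14) & 0x3 = 1
lvl [7+:7] = (word>>7) & 0x7f = 51  ←
mode [5+:2] = (word>>5) & 0x3 = 0
cnt [0+:5] = (word>>0) & 0x1f = 31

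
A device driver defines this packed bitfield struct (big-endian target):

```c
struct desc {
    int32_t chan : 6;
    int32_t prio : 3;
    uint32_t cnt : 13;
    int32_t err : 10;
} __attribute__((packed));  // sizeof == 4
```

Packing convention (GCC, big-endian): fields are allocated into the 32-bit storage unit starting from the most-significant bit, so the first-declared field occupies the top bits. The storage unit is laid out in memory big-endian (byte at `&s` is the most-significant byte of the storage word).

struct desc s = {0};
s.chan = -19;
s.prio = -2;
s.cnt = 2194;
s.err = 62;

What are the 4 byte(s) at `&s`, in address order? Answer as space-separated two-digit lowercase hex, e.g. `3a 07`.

b7 22 48 3e

chan:6 = -19 → 0x2d << 26 → word 0xb4000000
prio:3 = -2 → 0x6 << 23 → word 0xb7000000
cnt:13 = 2194 → 0x892 << 10 → word 0xb7224800
err:10 = 62 → 0x3e << 0 → word 0xb722483e
word = 0xb722483e → big-endian bytes:
  [0]=0xb7  [1]=0x22  [2]=0x48  [3]=0x3e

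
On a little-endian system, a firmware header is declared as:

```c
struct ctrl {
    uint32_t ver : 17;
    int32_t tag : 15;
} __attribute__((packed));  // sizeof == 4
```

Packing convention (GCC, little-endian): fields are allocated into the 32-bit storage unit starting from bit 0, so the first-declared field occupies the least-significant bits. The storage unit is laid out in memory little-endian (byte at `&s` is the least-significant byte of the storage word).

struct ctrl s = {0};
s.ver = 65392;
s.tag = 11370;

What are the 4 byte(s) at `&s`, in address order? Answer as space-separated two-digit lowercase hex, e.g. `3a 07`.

70 ff d4 58

ver (17b) val=65392 bits=0xff70 at bit 0: 0x0000ff70
tag (15b) val=11370 bits=0x2c6a at bit 17: 0x58d4ff70
word = 0x58d4ff70 → little-endian bytes:
  [0]=0x70  [1]=0xff  [2]=0xd4  [3]=0x58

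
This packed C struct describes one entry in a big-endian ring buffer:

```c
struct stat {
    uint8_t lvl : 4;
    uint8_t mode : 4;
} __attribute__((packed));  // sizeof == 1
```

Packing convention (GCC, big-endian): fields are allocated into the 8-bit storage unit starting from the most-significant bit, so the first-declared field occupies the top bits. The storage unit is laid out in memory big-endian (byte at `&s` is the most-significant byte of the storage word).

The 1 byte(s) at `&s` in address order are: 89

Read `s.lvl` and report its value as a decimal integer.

[0]=0x89 (big-endian) → word 0x89
lvl [4+:4] = (word>>4) & 0xf = 8  ←
mode [0+:4] = (word>>0) & 0xf = 9

8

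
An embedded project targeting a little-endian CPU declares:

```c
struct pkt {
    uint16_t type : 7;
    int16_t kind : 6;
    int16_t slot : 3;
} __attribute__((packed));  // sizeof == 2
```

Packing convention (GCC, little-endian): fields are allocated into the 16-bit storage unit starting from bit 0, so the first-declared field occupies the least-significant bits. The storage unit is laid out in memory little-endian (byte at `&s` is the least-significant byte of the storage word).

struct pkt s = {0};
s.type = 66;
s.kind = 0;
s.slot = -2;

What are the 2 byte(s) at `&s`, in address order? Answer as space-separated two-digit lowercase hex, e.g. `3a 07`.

type:7 = 66 → 0x42 << 0 → word 0x0042
kind:6 = 0 → 0x0 << 7 → word 0x0042
slot:3 = -2 → 0x6 << 13 → word 0xc042
word = 0xc042 → little-endian bytes:
  [0]=0x42  [1]=0xc0

42 c0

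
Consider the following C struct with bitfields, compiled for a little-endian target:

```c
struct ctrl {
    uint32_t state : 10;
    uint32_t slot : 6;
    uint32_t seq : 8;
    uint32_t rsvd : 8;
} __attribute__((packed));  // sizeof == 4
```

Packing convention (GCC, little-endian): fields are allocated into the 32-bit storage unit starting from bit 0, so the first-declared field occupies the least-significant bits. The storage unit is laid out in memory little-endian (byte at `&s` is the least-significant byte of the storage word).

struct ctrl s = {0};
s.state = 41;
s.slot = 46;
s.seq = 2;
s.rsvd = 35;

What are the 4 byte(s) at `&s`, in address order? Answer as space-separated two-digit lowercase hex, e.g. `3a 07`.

29 b8 02 23

state (10b) val=41 bits=0x29 at bit 0: 0x00000029
slot (6b) val=46 bits=0x2e at bit 10: 0x0000b829
seq (8b) val=2 bits=0x2 at bit 16: 0x0002b829
rsvd (8b) val=35 bits=0x23 at bit 24: 0x2302b829
word = 0x2302b829 → little-endian bytes:
  [0]=0x29  [1]=0xb8  [2]=0x02  [3]=0x23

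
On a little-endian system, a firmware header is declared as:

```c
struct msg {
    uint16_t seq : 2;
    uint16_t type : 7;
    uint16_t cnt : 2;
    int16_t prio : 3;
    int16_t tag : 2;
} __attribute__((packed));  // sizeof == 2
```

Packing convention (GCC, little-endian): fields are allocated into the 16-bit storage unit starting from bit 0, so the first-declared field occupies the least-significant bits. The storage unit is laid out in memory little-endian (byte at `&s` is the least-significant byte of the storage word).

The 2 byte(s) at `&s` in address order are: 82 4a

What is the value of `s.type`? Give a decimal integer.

32

[0]=0x82 [1]=0x4a (little-endian) → word 0x4a82
seq [0+:2] = (word>>0) & 0x3 = 2
type [2+:7] = (word>>2) & 0x7f = 32  ←
cnt [9+:2] = (word>>9) & 0x3 = 1
prio [11+:3] = (word>>11) & 0x7 = 1
tag [14+:2] = (word>>14) & 0x3 = 1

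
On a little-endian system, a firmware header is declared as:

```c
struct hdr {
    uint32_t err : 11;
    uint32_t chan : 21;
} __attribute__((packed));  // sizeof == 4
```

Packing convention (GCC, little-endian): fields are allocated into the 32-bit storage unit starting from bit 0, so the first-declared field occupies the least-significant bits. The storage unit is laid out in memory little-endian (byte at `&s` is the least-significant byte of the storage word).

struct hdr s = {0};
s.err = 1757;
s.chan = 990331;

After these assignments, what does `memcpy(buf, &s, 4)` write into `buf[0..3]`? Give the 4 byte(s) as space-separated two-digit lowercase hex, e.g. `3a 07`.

err (11b) val=1757 bits=0x6dd at bit 0: 0x000006dd
chan (21b) val=990331 bits=0xf1c7b at bit 11: 0x78e3dedd
word = 0x78e3dedd → little-endian bytes:
  [0]=0xdd  [1]=0xde  [2]=0xe3  [3]=0x78

dd de e3 78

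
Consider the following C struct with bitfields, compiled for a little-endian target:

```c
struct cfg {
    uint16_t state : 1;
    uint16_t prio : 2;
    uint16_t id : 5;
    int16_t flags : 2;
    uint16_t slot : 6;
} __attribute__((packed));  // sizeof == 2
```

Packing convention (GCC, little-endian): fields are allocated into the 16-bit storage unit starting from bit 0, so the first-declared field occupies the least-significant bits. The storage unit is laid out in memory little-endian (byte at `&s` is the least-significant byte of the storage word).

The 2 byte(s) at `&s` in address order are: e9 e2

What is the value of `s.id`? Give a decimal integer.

[0]=0xe9 [1]=0xe2 (little-endian) → word 0xe2e9
state [0+:1] = (word>>0) & 0x1 = 1
prio [1+:2] = (word>>1) & 0x3 = 0
id [3+:5] = (word>>3) & 0x1f = 29  ←
flags [8+:2] = (word>>8) & 0x3 = 2
slot [10+:6] = (word>>10) & 0x3f = 56

29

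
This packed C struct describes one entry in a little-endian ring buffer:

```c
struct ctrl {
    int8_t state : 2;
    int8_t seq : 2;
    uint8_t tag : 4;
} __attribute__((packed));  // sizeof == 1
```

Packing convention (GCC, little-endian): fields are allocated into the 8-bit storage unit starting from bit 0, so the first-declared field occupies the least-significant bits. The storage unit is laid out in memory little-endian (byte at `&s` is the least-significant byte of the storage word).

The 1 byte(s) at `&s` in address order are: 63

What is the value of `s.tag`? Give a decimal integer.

[0]=0x63 (little-endian) → word 0x63
state [0+:2] = (word>>0) & 0x3 = 3
seq [2+:2] = (word>>2) & 0x3 = 0
tag [4+:4] = (word>>4) & 0xf = 6  ←

6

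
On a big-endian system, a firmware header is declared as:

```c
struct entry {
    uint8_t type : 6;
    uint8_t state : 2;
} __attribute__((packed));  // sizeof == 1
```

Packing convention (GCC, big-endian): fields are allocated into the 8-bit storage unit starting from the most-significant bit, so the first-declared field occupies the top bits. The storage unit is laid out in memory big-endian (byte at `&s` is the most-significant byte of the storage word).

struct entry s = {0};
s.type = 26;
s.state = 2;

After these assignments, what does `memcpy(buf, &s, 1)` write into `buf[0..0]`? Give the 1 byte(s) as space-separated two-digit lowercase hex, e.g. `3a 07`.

6a

[2+:6] type=26 & 0x3f = 0x1a; word=0x68
[0+:2] state=2 & 0x3 = 0x2; word=0x6a
word = 0x6a → big-endian bytes:
  [0]=0x6a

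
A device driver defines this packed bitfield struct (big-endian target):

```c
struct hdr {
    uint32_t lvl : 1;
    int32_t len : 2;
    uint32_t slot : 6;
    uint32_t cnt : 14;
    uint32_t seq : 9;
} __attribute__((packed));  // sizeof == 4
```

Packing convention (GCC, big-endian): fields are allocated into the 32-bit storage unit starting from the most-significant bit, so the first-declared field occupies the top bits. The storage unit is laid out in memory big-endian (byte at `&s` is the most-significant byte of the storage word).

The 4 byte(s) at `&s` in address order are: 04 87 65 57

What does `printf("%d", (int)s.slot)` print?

9

[0]=0x04 [1]=0x87 [2]=0x65 [3]=0x57 (big-endian) → word 0x04876557
lvl:1 @ bit 31 → (0x04876557>>31)&0x1 = 0x0
len:2 @ bit 29 → (0x04876557>>29)&0x3 = 0x0
slot:6 @ bit 23 → (0x04876557>>23)&0x3f = 0x9  ←
cnt:14 @ bit 9 → (0x04876557>>9)&0x3fff = 0x3b2
seq:9 @ bit 0 → (0x04876557>>0)&0x1ff = 0x157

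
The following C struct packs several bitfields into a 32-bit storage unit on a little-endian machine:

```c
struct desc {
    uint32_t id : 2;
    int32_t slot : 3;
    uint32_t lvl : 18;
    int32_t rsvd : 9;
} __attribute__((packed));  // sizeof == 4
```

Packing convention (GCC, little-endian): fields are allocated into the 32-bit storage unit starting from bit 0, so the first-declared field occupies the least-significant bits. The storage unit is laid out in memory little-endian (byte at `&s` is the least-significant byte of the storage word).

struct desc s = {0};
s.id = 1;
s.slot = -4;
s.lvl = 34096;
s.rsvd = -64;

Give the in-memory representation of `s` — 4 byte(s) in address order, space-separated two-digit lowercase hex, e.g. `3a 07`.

id:2 = 1 → 0x1 << 0 → word 0x00000001
slot:3 = -4 → 0x4 << 2 → word 0x00000011
lvl:18 = 34096 → 0x8530 << 5 → word 0x0010a611
rsvd:9 = -64 → 0x1c0 << 23 → word 0xe010a611
word = 0xe010a611 → little-endian bytes:
  [0]=0x11  [1]=0xa6  [2]=0x10  [3]=0xe0

11 a6 10 e0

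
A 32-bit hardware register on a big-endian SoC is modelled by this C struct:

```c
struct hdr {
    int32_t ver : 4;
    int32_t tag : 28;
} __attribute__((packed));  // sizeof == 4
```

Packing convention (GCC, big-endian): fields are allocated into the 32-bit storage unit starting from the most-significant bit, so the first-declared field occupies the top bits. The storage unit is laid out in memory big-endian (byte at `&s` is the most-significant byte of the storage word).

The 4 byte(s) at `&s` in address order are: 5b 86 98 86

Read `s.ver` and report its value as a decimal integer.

[0]=0x5b [1]=0x86 [2]=0x98 [3]=0x86 (big-endian) → word 0x5b869886
ver [28+:4] = (word>>28) & 0xf = 5  ←
tag [0+:28] = (word>>0) & 0xfffffff = 193370246
ver signed 4b, MSB=0: value = 5

5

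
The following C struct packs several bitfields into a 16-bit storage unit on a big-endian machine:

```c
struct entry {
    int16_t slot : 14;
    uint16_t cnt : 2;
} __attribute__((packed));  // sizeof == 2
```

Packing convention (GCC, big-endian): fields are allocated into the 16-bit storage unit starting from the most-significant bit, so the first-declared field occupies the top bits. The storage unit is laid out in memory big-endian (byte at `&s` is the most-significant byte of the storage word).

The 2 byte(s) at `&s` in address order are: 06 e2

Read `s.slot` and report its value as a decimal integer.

[0]=0x06 [1]=0xe2 (big-endian) → word 0x06e2
slot:14 @ bit 2 → (0x06e2>>2)&0x3fff = 0x1b8  ←
cnt:2 @ bit 0 → (0x06e2>>0)&0x3 = 0x2
slot signed 14b, MSB=0: value = 440

440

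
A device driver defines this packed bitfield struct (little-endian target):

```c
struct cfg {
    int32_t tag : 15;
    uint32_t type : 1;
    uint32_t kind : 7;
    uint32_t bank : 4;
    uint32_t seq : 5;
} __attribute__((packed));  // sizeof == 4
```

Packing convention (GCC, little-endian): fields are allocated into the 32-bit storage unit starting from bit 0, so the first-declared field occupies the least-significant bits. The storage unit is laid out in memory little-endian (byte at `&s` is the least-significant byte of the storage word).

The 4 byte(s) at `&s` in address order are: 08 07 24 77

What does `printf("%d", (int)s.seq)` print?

14

[0]=0x08 [1]=0x07 [2]=0x24 [3]=0x77 (little-endian) → word 0x77240708
tag:15 @ bit 0 → (0x77240708>>0)&0x7fff = 0x708
type:1 @ bit 15 → (0x77240708>>15)&0x1 = 0x0
kind:7 @ bit 16 → (0x77240708>>16)&0x7f = 0x24
bank:4 @ bit 23 → (0x77240708>>23)&0xf = 0xe
seq:5 @ bit 27 → (0x77240708>>27)&0x1f = 0xe  ←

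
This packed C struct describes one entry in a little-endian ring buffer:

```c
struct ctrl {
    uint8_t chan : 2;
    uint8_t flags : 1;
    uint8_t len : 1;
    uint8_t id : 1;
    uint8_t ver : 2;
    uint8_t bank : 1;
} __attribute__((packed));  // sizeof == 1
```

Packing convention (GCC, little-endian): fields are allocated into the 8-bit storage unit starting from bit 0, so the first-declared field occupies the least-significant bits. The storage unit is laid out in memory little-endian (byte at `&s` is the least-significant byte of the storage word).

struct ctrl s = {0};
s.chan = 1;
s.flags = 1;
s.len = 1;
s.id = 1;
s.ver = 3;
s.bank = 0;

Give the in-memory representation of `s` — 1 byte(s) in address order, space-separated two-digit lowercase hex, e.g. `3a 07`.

chan:2 = 1 → 0x1 << 0 → word 0x01
flags:1 = 1 → 0x1 << 2 → word 0x05
len:1 = 1 → 0x1 << 3 → word 0x0d
id:1 = 1 → 0x1 << 4 → word 0x1d
ver:2 = 3 → 0x3 << 5 → word 0x7d
bank:1 = 0 → 0x0 << 7 → word 0x7d
word = 0x7d → little-endian bytes:
  [0]=0x7d

7d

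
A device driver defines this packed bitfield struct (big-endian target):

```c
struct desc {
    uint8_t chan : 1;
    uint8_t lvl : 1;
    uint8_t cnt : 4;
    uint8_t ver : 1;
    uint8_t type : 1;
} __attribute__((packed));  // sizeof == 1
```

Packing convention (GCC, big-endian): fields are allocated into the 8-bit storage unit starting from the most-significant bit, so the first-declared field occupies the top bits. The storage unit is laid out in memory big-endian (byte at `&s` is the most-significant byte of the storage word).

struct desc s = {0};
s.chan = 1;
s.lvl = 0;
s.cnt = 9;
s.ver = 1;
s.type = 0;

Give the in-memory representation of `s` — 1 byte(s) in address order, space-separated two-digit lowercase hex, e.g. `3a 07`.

chan:1 = 1 → 0x1 << 7 → word 0x80
lvl:1 = 0 → 0x0 << 6 → word 0x80
cnt:4 = 9 → 0x9 << 2 → word 0xa4
ver:1 = 1 → 0x1 << 1 → word 0xa6
type:1 = 0 → 0x0 << 0 → word 0xa6
word = 0xa6 → big-endian bytes:
  [0]=0xa6

a6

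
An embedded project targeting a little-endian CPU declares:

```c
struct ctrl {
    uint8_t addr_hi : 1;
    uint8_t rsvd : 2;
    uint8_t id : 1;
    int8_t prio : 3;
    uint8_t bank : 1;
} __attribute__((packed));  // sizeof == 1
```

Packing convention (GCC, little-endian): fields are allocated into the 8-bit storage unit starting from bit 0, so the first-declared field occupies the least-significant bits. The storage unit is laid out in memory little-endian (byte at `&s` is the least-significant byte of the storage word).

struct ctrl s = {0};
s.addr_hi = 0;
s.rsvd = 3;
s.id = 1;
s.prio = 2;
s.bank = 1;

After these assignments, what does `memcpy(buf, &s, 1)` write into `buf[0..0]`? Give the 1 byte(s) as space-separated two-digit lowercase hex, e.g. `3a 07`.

addr_hi (1b) val=0 bits=0x0 at bit 0: 0x00
rsvd (2b) val=3 bits=0x3 at bit 1: 0x06
id (1b) val=1 bits=0x1 at bit 3: 0x0e
prio (3b) val=2 bits=0x2 at bit 4: 0x2e
bank (1b) val=1 bits=0x1 at bit 7: 0xae
word = 0xae → little-endian bytes:
  [0]=0xae

ae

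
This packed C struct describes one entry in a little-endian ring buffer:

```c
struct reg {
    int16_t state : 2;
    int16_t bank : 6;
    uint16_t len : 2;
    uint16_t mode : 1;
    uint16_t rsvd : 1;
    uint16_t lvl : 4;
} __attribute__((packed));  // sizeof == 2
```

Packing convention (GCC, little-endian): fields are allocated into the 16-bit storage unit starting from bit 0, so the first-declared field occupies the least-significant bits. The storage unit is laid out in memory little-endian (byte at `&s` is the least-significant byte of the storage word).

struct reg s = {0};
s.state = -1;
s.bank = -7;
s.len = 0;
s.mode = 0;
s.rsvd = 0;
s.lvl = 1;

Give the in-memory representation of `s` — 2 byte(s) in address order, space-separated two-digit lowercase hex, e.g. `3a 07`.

e7 10

state:2 = -1 → 0x3 << 0 → word 0x0003
bank:6 = -7 → 0x39 << 2 → word 0x00e7
len:2 = 0 → 0x0 << 8 → word 0x00e7
mode:1 = 0 → 0x0 << 10 → word 0x00e7
rsvd:1 = 0 → 0x0 << 11 → word 0x00e7
lvl:4 = 1 → 0x1 << 12 → word 0x10e7
word = 0x10e7 → little-endian bytes:
  [0]=0xe7  [1]=0x10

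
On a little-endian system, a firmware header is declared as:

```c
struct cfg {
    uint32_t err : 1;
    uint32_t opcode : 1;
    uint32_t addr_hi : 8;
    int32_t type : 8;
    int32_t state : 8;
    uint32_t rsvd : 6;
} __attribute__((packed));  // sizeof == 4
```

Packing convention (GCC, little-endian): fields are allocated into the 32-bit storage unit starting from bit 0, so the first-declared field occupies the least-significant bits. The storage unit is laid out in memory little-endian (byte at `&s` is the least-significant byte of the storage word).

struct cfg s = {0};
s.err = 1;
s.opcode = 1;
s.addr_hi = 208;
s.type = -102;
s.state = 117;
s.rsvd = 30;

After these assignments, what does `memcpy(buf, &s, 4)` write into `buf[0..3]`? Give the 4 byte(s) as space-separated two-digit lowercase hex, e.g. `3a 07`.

err (1b) val=1 bits=0x1 at bit 0: 0x00000001
opcode (1b) val=1 bits=0x1 at bit 1: 0x00000003
addr_hi (8b) val=208 bits=0xd0 at bit 2: 0x00000343
type (8b) val=-102 bits=0x9a at bit 10: 0x00026b43
state (8b) val=117 bits=0x75 at bit 18: 0x01d66b43
rsvd (6b) val=30 bits=0x1e at bit 26: 0x79d66b43
word = 0x79d66b43 → little-endian bytes:
  [0]=0x43  [1]=0x6b  [2]=0xd6  [3]=0x79

43 6b d6 79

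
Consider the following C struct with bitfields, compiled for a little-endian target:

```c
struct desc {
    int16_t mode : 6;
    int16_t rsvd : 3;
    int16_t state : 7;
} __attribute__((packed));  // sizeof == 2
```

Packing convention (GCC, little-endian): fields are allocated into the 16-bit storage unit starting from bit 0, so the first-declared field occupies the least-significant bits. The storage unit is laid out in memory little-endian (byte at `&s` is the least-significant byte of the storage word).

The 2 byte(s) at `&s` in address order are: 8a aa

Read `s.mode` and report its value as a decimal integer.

10

[0]=0x8a [1]=0xaa (little-endian) → word 0xaa8a
mode [0+:6] = (word>>0) & 0x3f = 10  ←
rsvd [6+:3] = (word>>6) & 0x7 = 2
state [9+:7] = (word>>9) & 0x7f = 85
mode signed 6b, MSB=0: value = 10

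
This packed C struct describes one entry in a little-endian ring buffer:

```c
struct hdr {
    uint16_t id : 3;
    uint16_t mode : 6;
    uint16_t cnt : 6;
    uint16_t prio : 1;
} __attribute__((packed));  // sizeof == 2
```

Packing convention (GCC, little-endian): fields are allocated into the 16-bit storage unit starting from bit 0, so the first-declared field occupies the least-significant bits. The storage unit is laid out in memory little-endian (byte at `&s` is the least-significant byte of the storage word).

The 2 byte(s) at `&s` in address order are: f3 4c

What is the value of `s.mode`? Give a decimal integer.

[0]=0xf3 [1]=0x4c (little-endian) → word 0x4cf3
id [0+:3] = (word>>0) & 0x7 = 3
mode [3+:6] = (word>>3) & 0x3f = 30  ←
cnt [9+:6] = (word>>9) & 0x3f = 38
prio [15+:1] = (word>>15) & 0x1 = 0

30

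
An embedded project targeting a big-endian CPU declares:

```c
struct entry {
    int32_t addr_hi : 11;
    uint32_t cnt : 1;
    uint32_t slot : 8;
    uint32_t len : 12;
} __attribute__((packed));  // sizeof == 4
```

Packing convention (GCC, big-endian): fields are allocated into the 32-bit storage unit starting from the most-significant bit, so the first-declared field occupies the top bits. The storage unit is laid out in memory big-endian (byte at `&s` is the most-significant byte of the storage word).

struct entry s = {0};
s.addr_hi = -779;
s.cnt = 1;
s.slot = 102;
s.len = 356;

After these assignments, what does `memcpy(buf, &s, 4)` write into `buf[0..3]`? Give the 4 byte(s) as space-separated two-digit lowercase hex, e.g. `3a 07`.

9e b6 61 64

[21+:11] addr_hi=-779 & 0x7ff = 0x4f5; word=0x9ea00000
[20+:1] cnt=1 & 0x1 = 0x1; word=0x9eb00000
[12+:8] slot=102 & 0xff = 0x66; word=0x9eb66000
[0+:12] len=356 & 0xfff = 0x164; word=0x9eb66164
word = 0x9eb66164 → big-endian bytes:
  [0]=0x9e  [1]=0xb6  [2]=0x61  [3]=0x64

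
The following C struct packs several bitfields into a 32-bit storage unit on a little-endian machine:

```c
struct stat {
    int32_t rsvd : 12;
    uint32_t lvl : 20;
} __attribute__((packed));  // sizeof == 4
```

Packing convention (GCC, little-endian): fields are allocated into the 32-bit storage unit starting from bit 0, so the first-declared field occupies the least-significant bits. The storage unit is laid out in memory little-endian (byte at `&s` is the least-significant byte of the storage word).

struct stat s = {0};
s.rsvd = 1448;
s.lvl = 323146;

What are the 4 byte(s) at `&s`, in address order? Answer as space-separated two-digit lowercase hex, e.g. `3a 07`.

rsvd:12 = 1448 → 0x5a8 << 0 → word 0x000005a8
lvl:20 = 323146 → 0x4ee4a << 12 → word 0x4ee4a5a8
word = 0x4ee4a5a8 → little-endian bytes:
  [0]=0xa8  [1]=0xa5  [2]=0xe4  [3]=0x4e

a8 a5 e4 4e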